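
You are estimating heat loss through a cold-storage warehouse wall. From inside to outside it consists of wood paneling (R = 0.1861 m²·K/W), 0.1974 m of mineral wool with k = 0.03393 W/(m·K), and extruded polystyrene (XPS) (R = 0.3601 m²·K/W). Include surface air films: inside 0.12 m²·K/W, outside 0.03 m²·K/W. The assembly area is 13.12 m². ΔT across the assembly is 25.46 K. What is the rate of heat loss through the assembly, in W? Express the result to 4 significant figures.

0.1974/0.03393 = 5.8179
R_total = 0.12 + 0.1861 + 5.8179 + 0.3601 + 0.03 = 6.5141 m²·K/W
Q = A·ΔT/R = 13.12 × 25.46 / 6.5141 = 51.279 W

51.28 W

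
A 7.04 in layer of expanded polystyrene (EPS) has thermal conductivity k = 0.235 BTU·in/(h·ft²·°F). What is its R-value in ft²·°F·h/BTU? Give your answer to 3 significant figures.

30.0 ft²·°F·h/BTU

R = L/k = 7.04/0.235 = 29.96 ft²·°F·h/BTU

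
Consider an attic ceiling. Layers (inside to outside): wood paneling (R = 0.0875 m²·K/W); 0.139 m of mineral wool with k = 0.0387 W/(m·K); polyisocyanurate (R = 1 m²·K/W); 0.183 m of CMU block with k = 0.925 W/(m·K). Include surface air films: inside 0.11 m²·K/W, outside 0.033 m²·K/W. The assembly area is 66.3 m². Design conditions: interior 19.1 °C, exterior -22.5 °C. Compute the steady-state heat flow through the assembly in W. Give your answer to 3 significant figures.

549 W

0.139/0.0387 = 3.592
0.183/0.925 = 0.1978
R_total = 0.11 + 0.0875 + 3.592 + 1 + 0.1978 + 0.033 = 5.02 m²·K/W
Q = A·ΔT/R = 66.3 × (19.1 − (-22.5)) / 5.02 = 549.4 W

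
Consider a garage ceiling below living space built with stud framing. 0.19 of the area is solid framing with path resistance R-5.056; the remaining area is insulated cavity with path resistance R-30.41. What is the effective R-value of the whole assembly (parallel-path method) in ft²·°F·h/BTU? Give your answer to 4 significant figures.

15.57 ft²·°F·h/BTU

U_eff = 0.81/30.41 + 0.19/5.056 = 0.026636 + 0.037579 = 0.064215
R_eff = 1/U_eff = 15.573 ft²·°F·h/BTU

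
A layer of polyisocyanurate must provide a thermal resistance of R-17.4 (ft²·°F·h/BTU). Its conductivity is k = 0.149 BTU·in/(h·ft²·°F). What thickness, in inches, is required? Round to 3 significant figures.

L = R × k = 17.4 × 0.149 = 2.593 in

2.59 in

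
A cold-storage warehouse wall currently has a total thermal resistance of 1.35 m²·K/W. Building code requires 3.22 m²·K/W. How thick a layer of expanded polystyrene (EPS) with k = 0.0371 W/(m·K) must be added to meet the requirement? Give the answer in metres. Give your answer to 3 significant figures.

ΔR = 3.22 − 1.35 = 1.87 m²·K/W
L = ΔR × k = 1.87 × 0.0371 = 0.06938 m

0.0694 m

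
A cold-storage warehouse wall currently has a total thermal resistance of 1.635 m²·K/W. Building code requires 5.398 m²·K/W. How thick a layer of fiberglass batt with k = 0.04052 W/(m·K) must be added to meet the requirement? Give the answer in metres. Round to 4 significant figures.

0.1525 m

ΔR = 5.398 − 1.635 = 3.763 m²·K/W
L = ΔR × k = 3.763 × 0.04052 = 0.15248 m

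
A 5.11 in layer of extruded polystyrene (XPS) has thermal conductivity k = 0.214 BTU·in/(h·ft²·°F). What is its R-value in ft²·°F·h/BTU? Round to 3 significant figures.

R = L/k = 5.11/0.214 = 23.88 ft²·°F·h/BTU

23.9 ft²·°F·h/BTU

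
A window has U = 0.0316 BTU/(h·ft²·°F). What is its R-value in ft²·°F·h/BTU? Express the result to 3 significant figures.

R = 1/U = 1/0.0316 = 31.65

31.6 ft²·°F·h/BTU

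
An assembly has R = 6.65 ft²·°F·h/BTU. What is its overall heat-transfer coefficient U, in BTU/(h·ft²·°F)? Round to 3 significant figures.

0.150 BTU/(h·ft²·°F)

U = 1/R = 1/6.65 = 0.1504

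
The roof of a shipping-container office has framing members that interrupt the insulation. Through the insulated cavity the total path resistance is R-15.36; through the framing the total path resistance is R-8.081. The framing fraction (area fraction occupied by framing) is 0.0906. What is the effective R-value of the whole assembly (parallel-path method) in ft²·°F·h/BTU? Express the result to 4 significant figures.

14.20 ft²·°F·h/BTU

U_eff = 0.9094/15.36 + 0.0906/8.081 = 0.059206 + 0.011211 = 0.070417
R_eff = 1/U_eff = 14.201 ft²·°F·h/BTU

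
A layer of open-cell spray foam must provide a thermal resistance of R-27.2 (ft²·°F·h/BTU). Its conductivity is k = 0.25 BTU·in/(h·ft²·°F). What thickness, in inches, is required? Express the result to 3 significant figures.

6.80 in

L = R × k = 27.2 × 0.25 = 6.8 in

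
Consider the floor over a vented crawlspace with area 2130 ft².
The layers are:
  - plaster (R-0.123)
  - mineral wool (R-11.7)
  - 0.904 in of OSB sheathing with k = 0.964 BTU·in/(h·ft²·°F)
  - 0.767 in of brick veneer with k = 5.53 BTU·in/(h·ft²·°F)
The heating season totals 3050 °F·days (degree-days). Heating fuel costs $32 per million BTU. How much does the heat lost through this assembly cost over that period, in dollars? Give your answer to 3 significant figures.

387 dollars

0.904/0.964 = 0.9378
0.767/5.53 = 0.1387
R_total = 0.123 + 11.7 + 0.9378 + 0.1387 = 12.9 ft²·°F·h/BTU
E = A × HDD × 24 / R = 2130 × 3050 × 24 / 12.9 = 12090000 BTU
Cost = 12090000/10⁶ × 32 = $386.8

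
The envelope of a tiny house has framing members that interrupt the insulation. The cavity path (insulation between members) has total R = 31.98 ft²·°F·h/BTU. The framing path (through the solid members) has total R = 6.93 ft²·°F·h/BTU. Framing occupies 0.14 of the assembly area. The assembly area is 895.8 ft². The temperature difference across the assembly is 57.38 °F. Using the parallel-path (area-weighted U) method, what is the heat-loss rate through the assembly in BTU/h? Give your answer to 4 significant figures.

2421 BTU/h

U_eff = 0.86/31.98 + 0.14/6.93 = 0.026892 + 0.020202 = 0.047094
R_eff = 1/U_eff = 21.234 ft²·°F·h/BTU
Q = 895.8 × 57.38 / 21.234 = 2420.7 BTU/h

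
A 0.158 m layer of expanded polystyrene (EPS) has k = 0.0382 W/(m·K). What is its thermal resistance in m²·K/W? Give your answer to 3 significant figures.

R = L/k = 0.158/0.0382 = 4.136 m²·K/W

4.14 m²·K/W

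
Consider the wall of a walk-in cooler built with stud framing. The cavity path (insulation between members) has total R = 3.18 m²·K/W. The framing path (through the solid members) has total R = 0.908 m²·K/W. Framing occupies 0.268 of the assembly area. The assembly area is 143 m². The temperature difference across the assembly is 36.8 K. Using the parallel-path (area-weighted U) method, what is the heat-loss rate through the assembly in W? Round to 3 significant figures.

2760 W

U_eff = 0.732/3.18 + 0.268/0.908 = 0.2302 + 0.2952 = 0.5253
R_eff = 1/U_eff = 1.904 m²·K/W
Q = 143 × 36.8 / 1.904 = 2765 W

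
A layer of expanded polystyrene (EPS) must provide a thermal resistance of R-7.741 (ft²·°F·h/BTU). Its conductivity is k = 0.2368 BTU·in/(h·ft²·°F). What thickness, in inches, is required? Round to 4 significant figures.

1.833 in

L = R × k = 7.741 × 0.2368 = 1.8331 in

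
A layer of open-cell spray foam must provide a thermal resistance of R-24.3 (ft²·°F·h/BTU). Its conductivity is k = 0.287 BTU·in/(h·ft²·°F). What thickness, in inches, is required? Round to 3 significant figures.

L = R × k = 24.3 × 0.287 = 6.974 in

6.97 in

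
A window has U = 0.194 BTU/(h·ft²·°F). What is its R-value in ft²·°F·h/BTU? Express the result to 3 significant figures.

R = 1/U = 1/0.194 = 5.155

5.15 ft²·°F·h/BTU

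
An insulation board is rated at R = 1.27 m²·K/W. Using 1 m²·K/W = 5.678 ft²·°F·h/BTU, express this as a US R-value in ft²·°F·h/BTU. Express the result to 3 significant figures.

R_US = 1.27 × 5.678 = 7.211

7.21 ft²·°F·h/BTU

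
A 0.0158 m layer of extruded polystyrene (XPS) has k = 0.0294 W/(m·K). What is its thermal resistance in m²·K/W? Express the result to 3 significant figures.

0.537 m²·K/W

R = L/k = 0.0158/0.0294 = 0.5374 m²·K/W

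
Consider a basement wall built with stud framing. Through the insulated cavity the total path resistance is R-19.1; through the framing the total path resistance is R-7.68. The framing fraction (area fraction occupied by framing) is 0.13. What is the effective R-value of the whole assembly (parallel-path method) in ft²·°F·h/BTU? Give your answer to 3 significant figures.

U_eff = 0.87/19.1 + 0.13/7.68 = 0.04555 + 0.01693 = 0.06248
R_eff = 1/U_eff = 16.01 ft²·°F·h/BTU

16.0 ft²·°F·h/BTU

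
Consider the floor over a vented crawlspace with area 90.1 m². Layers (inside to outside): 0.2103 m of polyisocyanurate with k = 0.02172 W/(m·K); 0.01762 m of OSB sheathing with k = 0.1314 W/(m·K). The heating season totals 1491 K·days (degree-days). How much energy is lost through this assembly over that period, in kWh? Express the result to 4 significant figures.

328.4 kWh

0.2103/0.02172 = 9.6823
0.01762/0.1314 = 0.13409
R_total = 9.6823 + 0.13409 = 9.8164 m²·K/W
E = A × HDD × 24 / R / 1000 = 90.1 × 1491 × 24 / 9.8164 / 1000 = 328.44 kWh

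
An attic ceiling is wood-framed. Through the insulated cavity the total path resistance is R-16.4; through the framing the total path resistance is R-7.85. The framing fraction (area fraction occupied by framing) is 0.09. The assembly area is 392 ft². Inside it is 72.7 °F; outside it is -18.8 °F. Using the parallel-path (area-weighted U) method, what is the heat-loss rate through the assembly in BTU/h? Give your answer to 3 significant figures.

U_eff = 0.91/16.4 + 0.09/7.85 = 0.05549 + 0.01146 = 0.06695
R_eff = 1/U_eff = 14.94 ft²·°F·h/BTU
Q = 392 × (72.7 − (-18.8)) / 14.94 = 2401 BTU/h

2400 BTU/h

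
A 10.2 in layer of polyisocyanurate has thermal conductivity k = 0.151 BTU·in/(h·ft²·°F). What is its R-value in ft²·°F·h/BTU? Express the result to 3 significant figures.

67.5 ft²·°F·h/BTU

R = L/k = 10.2/0.151 = 67.55 ft²·°F·h/BTU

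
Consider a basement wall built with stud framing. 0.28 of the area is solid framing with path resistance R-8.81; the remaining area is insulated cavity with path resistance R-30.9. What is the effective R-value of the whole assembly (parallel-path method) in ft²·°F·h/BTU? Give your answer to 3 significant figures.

18.2 ft²·°F·h/BTU

U_eff = 0.72/30.9 + 0.28/8.81 = 0.0233 + 0.03178 = 0.05508
R_eff = 1/U_eff = 18.15 ft²·°F·h/BTU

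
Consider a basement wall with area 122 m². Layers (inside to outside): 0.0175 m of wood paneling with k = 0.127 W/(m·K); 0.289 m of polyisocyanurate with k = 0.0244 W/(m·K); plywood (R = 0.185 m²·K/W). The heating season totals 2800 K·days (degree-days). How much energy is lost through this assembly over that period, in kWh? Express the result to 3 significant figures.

674 kWh

0.0175/0.127 = 0.1378
0.289/0.0244 = 11.84
R_total = 0.1378 + 11.84 + 0.185 = 12.17 m²·K/W
E = A × HDD × 24 / R / 1000 = 122 × 2800 × 24 / 12.17 / 1000 = 673.8 kWh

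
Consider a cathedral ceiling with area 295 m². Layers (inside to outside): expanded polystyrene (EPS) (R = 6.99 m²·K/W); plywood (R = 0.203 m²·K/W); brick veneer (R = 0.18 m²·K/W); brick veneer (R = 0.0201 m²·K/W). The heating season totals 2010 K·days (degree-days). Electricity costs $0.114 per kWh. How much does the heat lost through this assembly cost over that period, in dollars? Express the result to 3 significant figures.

R_total = 6.99 + 0.203 + 0.18 + 0.0201 = 7.393 m²·K/W
E = A × HDD × 24 / R / 1000 = 295 × 2010 × 24 / 7.393 / 1000 = 1925 kWh
Cost = 1925 × 0.114 = $219.4

219 dollars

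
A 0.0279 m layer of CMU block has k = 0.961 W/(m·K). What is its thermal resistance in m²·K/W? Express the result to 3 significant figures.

0.0290 m²·K/W

R = L/k = 0.0279/0.961 = 0.02903 m²·K/W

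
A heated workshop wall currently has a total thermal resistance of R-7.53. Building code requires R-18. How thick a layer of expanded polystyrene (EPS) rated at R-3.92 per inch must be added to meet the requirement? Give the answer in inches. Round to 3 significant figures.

ΔR = 18 − 7.53 = 10.47 ft²·°F·h/BTU
L = ΔR / (R/in) = 10.47/3.92 = 2.671 in

2.67 in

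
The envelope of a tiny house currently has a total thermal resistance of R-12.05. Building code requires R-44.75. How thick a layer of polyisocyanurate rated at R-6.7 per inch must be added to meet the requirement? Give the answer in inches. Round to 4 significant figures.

ΔR = 44.75 − 12.05 = 32.7 ft²·°F·h/BTU
L = ΔR / (R/in) = 32.7/6.7 = 4.8806 in

4.881 in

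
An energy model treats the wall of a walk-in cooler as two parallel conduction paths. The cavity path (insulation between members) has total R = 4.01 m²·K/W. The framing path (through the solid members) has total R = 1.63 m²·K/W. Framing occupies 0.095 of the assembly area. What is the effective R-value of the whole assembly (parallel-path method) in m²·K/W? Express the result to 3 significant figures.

U_eff = 0.905/4.01 + 0.095/1.63 = 0.2257 + 0.05828 = 0.284
R_eff = 1/U_eff = 3.522 m²·K/W

3.52 m²·K/W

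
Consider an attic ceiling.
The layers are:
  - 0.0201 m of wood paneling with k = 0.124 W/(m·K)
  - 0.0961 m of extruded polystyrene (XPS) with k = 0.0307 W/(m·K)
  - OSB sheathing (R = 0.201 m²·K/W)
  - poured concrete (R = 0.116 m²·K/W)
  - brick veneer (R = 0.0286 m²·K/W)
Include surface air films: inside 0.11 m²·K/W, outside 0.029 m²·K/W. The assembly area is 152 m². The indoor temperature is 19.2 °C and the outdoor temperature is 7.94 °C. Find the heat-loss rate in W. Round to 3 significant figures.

453 W

0.0201/0.124 = 0.1621
0.0961/0.0307 = 3.13
R_total = 0.11 + 0.1621 + 3.13 + 0.201 + 0.116 + 0.0286 + 0.029 = 3.777 m²·K/W
Q = A·ΔT/R = 152 × (19.2 − 7.94) / 3.777 = 453.1 W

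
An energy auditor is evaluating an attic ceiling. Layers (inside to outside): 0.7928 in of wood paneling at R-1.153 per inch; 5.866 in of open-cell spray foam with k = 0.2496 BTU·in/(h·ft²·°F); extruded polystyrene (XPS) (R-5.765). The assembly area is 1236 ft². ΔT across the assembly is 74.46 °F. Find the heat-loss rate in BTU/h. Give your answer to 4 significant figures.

3049 BTU/h

0.7928 × 1.153 = 0.9141
5.866/0.2496 = 23.502
R_total = 0.9141 + 23.502 + 5.765 = 30.181 ft²·°F·h/BTU
Q = A·ΔT/R = 1236 × 74.46 / 30.181 = 3049.4 BTU/h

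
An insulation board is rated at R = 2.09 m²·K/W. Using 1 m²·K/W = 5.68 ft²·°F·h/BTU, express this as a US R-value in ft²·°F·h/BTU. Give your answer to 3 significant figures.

R_US = 2.09 × 5.68 = 11.87

11.9 ft²·°F·h/BTU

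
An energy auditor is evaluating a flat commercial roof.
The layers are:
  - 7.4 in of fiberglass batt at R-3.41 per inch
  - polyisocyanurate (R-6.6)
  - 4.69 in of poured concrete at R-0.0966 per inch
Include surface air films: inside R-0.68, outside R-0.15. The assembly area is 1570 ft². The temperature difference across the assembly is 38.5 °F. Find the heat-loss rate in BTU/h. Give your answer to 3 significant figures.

7.4 × 3.41 = 25.23
4.69 × 0.0966 = 0.4531
R_total = 0.68 + 25.23 + 6.6 + 0.4531 + 0.15 = 33.12 ft²·°F·h/BTU
Q = A·ΔT/R = 1570 × 38.5 / 33.12 = 1825 BTU/h

1830 BTU/h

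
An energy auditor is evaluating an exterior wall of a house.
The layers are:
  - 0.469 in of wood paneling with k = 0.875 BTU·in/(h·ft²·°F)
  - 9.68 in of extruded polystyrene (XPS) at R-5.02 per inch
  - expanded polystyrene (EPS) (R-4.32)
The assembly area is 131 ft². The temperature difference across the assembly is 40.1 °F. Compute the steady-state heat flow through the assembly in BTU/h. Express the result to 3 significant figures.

98.3 BTU/h

0.469/0.875 = 0.536
9.68 × 5.02 = 48.59
R_total = 0.536 + 48.59 + 4.32 = 53.45 ft²·°F·h/BTU
Q = A·ΔT/R = 131 × 40.1 / 53.45 = 98.28 BTU/h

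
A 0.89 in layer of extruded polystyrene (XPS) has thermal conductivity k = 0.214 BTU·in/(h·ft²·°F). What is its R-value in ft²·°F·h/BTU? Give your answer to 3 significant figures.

4.16 ft²·°F·h/BTU

R = L/k = 0.89/0.214 = 4.159 ft²·°F·h/BTU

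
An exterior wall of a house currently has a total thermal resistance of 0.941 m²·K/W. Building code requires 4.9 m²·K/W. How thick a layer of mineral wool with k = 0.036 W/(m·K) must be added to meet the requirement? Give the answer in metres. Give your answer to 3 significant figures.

ΔR = 4.9 − 0.941 = 3.959 m²·K/W
L = ΔR × k = 3.959 × 0.036 = 0.1425 m

0.143 m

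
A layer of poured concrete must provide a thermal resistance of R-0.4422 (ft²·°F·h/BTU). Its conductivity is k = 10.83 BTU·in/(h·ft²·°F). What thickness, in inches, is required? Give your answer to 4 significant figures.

4.789 in

L = R × k = 0.4422 × 10.83 = 4.789 in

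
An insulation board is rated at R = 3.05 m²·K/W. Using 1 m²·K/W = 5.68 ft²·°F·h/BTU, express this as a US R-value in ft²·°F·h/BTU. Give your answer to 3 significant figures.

17.3 ft²·°F·h/BTU

R_US = 3.05 × 5.68 = 17.32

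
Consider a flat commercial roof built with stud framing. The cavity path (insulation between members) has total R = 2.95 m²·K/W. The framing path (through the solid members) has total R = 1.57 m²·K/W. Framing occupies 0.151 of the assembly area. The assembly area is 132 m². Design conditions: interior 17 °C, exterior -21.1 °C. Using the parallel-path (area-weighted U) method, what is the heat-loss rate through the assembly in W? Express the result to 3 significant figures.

U_eff = 0.849/2.95 + 0.151/1.57 = 0.2878 + 0.09618 = 0.384
R_eff = 1/U_eff = 2.604 m²·K/W
Q = 132 × (17 − (-21.1)) / 2.604 = 1931 W

1930 W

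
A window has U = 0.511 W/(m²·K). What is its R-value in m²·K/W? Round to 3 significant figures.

R = 1/U = 1/0.511 = 1.957

1.96 m²·K/W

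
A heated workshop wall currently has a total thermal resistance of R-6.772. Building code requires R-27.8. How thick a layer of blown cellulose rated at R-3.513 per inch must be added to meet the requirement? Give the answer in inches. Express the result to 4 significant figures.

ΔR = 27.8 − 6.772 = 21.028 ft²·°F·h/BTU
L = ΔR / (R/in) = 21.028/3.513 = 5.9858 in

5.986 in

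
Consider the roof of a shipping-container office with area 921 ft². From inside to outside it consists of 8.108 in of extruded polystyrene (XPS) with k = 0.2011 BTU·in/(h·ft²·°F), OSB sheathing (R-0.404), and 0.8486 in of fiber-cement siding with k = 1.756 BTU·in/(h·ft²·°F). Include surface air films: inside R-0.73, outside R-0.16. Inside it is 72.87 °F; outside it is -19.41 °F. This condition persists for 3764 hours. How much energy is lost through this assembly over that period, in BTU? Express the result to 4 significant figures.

7599000 BTU

8.108/0.2011 = 40.318
0.8486/1.756 = 0.48326
R_total = 0.73 + 40.318 + 0.404 + 0.48326 + 0.16 = 42.096 ft²·°F·h/BTU
Q = 921 × (72.87 − (-19.41)) / 42.096 = 2019 BTU/h
E = 2019 × 3764 = 7599400 BTU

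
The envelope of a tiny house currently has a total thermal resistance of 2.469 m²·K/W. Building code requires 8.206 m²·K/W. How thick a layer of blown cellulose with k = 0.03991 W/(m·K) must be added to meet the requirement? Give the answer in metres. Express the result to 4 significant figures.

0.2290 m

ΔR = 8.206 − 2.469 = 5.737 m²·K/W
L = ΔR × k = 5.737 × 0.03991 = 0.22896 m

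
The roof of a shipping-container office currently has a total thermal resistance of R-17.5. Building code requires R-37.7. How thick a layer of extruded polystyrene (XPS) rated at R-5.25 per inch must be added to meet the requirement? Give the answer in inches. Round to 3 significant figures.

ΔR = 37.7 − 17.5 = 20.2 ft²·°F·h/BTU
L = ΔR / (R/in) = 20.2/5.25 = 3.848 in

3.85 in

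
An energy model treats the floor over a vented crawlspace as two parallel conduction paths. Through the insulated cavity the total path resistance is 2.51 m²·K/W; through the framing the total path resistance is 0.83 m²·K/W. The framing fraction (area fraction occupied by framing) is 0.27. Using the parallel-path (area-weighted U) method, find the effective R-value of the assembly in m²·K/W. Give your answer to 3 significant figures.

U_eff = 0.73/2.51 + 0.27/0.83 = 0.2908 + 0.3253 = 0.6161
R_eff = 1/U_eff = 1.623 m²·K/W

1.62 m²·K/W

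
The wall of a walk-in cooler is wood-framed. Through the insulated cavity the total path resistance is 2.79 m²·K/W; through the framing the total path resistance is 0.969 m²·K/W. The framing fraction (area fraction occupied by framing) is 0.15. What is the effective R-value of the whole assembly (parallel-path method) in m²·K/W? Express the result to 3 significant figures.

U_eff = 0.85/2.79 + 0.15/0.969 = 0.3047 + 0.1548 = 0.4595
R_eff = 1/U_eff = 2.176 m²·K/W

2.18 m²·K/W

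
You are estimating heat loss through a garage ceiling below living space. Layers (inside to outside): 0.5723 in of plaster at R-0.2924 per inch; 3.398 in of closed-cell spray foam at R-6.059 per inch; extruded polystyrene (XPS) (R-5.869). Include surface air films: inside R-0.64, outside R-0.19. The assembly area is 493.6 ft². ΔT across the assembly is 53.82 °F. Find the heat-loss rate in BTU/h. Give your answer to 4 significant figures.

0.5723 × 0.2924 = 0.16734
3.398 × 6.059 = 20.588
R_total = 0.64 + 0.16734 + 20.588 + 5.869 + 0.19 = 27.455 ft²·°F·h/BTU
Q = A·ΔT/R = 493.6 × 53.82 / 27.455 = 967.61 BTU/h

967.6 BTU/h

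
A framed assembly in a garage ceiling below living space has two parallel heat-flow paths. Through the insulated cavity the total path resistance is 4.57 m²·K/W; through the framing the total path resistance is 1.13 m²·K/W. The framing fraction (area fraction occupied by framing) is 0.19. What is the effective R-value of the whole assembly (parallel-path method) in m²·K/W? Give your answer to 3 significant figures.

U_eff = 0.81/4.57 + 0.19/1.13 = 0.1772 + 0.1681 = 0.3454
R_eff = 1/U_eff = 2.895 m²·K/W

2.90 m²·K/W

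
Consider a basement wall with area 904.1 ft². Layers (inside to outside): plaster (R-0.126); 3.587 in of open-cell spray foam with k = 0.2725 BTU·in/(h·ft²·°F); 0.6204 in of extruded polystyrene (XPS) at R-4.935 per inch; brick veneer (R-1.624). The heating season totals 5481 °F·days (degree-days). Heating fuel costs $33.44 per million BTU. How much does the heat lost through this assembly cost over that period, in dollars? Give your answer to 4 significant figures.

221.3 dollars

3.587/0.2725 = 13.163
0.6204 × 4.935 = 3.0617
R_total = 0.126 + 13.163 + 3.0617 + 1.624 = 17.975 ft²·°F·h/BTU
E = A × HDD × 24 / R = 904.1 × 5481 × 24 / 17.975 = 6616400 BTU
Cost = 6616400/10⁶ × 33.44 = $221.25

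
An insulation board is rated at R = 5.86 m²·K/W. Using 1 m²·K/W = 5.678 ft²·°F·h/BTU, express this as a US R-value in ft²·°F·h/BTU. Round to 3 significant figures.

R_US = 5.86 × 5.678 = 33.27

33.3 ft²·°F·h/BTU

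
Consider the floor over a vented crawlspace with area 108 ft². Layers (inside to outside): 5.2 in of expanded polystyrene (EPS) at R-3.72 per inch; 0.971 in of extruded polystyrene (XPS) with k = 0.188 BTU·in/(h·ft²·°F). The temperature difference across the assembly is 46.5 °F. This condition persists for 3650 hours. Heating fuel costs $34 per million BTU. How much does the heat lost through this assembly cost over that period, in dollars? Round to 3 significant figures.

25.4 dollars

5.2 × 3.72 = 19.34
0.971/0.188 = 5.165
R_total = 19.34 + 5.165 = 24.51 ft²·°F·h/BTU
Q = 108 × 46.5 / 24.51 = 204.9 BTU/h
E = 204.9 × 3650 = 747900 BTU
Cost = 747900/10⁶ × 34 = $25.43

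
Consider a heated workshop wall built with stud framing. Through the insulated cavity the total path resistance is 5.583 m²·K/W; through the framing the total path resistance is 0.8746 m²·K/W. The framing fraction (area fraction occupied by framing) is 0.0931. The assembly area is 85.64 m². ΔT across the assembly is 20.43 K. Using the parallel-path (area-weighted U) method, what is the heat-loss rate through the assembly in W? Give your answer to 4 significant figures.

470.5 W

U_eff = 0.9069/5.583 + 0.0931/0.8746 = 0.16244 + 0.10645 = 0.26889
R_eff = 1/U_eff = 3.719 m²·K/W
Q = 85.64 × 20.43 / 3.719 = 470.45 W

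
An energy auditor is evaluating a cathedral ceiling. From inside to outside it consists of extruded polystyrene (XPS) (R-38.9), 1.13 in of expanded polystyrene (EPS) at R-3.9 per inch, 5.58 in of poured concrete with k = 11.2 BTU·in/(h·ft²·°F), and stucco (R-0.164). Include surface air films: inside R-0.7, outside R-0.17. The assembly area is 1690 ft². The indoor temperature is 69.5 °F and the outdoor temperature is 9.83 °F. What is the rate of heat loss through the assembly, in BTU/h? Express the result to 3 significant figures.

1.13 × 3.9 = 4.407
5.58/11.2 = 0.4982
R_total = 0.7 + 38.9 + 4.407 + 0.4982 + 0.164 + 0.17 = 44.84 ft²·°F·h/BTU
Q = A·ΔT/R = 1690 × (69.5 − 9.83) / 44.84 = 2249 BTU/h

2250 BTU/h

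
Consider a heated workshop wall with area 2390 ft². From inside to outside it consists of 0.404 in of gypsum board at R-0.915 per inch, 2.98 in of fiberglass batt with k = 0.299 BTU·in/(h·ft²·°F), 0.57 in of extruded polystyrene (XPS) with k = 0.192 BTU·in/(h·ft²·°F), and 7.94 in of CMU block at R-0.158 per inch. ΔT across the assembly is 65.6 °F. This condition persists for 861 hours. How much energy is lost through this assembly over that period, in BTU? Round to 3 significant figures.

9270000 BTU

0.404 × 0.915 = 0.3697
2.98/0.299 = 9.967
0.57/0.192 = 2.969
7.94 × 0.158 = 1.255
R_total = 0.3697 + 9.967 + 2.969 + 1.255 = 14.56 ft²·°F·h/BTU
Q = 2390 × 65.6 / 14.56 = 10770 BTU/h
E = 10770 × 861 = 9272000 BTU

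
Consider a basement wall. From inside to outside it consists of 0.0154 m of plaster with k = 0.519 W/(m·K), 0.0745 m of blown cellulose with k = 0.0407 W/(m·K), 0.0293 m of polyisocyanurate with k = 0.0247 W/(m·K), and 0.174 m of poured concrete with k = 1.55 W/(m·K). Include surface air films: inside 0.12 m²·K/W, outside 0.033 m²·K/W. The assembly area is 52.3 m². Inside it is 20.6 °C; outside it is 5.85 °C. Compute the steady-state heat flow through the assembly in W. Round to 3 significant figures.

0.0154/0.519 = 0.02967
0.0745/0.0407 = 1.83
0.0293/0.0247 = 1.186
0.174/1.55 = 0.1123
R_total = 0.12 + 0.02967 + 1.83 + 1.186 + 0.1123 + 0.033 = 3.312 m²·K/W
Q = A·ΔT/R = 52.3 × (20.6 − 5.85) / 3.312 = 232.9 W

233 W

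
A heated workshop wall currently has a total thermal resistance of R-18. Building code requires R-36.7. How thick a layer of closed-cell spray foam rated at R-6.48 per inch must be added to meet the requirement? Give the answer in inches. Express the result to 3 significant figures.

2.89 in

ΔR = 36.7 − 18 = 18.7 ft²·°F·h/BTU
L = ΔR / (R/in) = 18.7/6.48 = 2.886 in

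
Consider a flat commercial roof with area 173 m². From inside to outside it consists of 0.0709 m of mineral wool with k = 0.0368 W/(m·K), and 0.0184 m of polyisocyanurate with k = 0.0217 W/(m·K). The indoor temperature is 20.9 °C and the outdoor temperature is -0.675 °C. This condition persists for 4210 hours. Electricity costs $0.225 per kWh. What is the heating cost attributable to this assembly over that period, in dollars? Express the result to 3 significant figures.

0.0709/0.0368 = 1.927
0.0184/0.0217 = 0.8479
R_total = 1.927 + 0.8479 = 2.775 m²·K/W
Q = 173 × (20.9 − (-0.675)) / 2.775 = 1345 W
E = 1345 W × 4210 h / 1000 = 5664 kWh
Cost = 5664 × 0.225 = $1274

1270 dollars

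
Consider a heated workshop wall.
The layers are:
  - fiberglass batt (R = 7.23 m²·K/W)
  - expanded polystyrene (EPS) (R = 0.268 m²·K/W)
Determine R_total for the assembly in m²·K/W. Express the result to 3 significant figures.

R_total = 7.23 + 0.268 = 7.498 m²·K/W

7.50 m²·K/W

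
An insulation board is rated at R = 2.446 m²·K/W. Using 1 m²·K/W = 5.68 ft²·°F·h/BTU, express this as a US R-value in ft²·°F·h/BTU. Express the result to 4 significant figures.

R_US = 2.446 × 5.68 = 13.893

13.89 ft²·°F·h/BTU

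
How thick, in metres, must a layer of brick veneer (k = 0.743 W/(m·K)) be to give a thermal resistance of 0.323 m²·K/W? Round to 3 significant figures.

L = R·k = 0.323 × 0.743 = 0.24 m

0.240 m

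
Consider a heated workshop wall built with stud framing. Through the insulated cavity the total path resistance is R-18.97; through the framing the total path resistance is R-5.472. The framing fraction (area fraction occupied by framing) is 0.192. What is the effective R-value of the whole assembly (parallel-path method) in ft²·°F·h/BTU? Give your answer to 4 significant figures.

12.87 ft²·°F·h/BTU

U_eff = 0.808/18.97 + 0.192/5.472 = 0.042594 + 0.035088 = 0.077681
R_eff = 1/U_eff = 12.873 ft²·°F·h/BTU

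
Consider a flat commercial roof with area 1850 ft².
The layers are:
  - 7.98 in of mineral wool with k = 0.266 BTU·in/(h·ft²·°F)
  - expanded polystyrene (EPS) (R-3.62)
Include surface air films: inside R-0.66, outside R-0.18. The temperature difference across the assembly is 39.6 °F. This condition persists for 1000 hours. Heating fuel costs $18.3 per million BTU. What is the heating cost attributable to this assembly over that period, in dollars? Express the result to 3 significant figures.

7.98/0.266 = 30
R_total = 0.66 + 30 + 3.62 + 0.18 = 34.46 ft²·°F·h/BTU
Q = 1850 × 39.6 / 34.46 = 2126 BTU/h
E = 2126 × 1000 = 2126000 BTU
Cost = 2126000/10⁶ × 18.3 = $38.9

38.9 dollars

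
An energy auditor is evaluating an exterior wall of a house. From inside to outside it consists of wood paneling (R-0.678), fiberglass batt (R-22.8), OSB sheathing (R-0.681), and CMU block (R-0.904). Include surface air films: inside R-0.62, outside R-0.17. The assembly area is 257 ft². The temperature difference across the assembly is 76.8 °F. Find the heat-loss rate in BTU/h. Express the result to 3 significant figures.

763 BTU/h

R_total = 0.62 + 0.678 + 22.8 + 0.681 + 0.904 + 0.17 = 25.85 ft²·°F·h/BTU
Q = A·ΔT/R = 257 × 76.8 / 25.85 = 763.5 BTU/h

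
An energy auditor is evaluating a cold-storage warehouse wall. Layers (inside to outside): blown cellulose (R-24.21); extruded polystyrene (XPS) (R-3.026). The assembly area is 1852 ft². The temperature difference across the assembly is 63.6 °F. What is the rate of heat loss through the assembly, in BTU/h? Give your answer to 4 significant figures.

R_total = 24.21 + 3.026 = 27.236 ft²·°F·h/BTU
Q = A·ΔT/R = 1852 × 63.6 / 27.236 = 4324.7 BTU/h

4325 BTU/h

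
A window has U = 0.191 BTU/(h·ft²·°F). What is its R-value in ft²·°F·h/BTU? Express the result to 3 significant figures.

5.24 ft²·°F·h/BTU

R = 1/U = 1/0.191 = 5.236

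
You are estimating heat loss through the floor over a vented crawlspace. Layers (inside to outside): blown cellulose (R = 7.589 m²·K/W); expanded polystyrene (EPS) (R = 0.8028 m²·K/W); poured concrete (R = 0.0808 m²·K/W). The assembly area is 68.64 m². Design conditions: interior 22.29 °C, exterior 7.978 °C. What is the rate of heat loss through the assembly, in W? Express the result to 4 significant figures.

115.9 W

R_total = 7.589 + 0.8028 + 0.0808 = 8.4726 m²·K/W
Q = A·ΔT/R = 68.64 × (22.29 − 7.978) / 8.4726 = 115.95 W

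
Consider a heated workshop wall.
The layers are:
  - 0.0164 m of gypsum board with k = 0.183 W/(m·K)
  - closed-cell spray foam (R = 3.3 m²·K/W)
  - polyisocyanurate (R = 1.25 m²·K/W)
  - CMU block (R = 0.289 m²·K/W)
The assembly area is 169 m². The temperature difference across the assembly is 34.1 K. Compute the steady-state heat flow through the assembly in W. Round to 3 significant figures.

1170 W

0.0164/0.183 = 0.08962
R_total = 0.08962 + 3.3 + 1.25 + 0.289 = 4.929 m²·K/W
Q = A·ΔT/R = 169 × 34.1 / 4.929 = 1169 W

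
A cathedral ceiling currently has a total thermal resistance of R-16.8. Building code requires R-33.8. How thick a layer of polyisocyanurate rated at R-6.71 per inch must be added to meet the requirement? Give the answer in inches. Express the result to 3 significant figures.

2.53 in

ΔR = 33.8 − 16.8 = 17 ft²·°F·h/BTU
L = ΔR / (R/in) = 17/6.71 = 2.534 in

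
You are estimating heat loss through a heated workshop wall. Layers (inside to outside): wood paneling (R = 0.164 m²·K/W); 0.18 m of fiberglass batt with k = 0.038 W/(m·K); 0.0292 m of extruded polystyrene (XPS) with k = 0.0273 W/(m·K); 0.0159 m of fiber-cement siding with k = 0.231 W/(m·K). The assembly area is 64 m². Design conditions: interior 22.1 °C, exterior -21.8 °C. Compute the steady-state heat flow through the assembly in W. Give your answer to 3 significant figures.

465 W

0.18/0.038 = 4.737
0.0292/0.0273 = 1.07
0.0159/0.231 = 0.06883
R_total = 0.164 + 4.737 + 1.07 + 0.06883 = 6.039 m²·K/W
Q = A·ΔT/R = 64 × (22.1 − (-21.8)) / 6.039 = 465.2 W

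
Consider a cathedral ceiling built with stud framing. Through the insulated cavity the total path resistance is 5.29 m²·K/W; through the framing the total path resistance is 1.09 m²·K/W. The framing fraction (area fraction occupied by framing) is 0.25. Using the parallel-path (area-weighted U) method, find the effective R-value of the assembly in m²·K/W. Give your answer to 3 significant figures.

U_eff = 0.75/5.29 + 0.25/1.09 = 0.1418 + 0.2294 = 0.3711
R_eff = 1/U_eff = 2.694 m²·K/W

2.69 m²·K/W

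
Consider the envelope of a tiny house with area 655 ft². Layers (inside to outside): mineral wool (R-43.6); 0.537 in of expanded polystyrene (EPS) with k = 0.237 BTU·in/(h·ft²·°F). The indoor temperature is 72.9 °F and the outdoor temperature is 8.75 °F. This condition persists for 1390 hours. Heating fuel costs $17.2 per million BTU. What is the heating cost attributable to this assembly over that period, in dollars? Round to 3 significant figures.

0.537/0.237 = 2.266
R_total = 43.6 + 2.266 = 45.87 ft²·°F·h/BTU
Q = 655 × (72.9 − 8.75) / 45.87 = 916.1 BTU/h
E = 916.1 × 1390 = 1273000 BTU
Cost = 1273000/10⁶ × 17.2 = $21.9

21.9 dollars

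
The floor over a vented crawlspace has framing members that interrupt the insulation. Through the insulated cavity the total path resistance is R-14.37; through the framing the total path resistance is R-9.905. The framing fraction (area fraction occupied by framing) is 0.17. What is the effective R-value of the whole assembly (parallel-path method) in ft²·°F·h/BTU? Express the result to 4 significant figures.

U_eff = 0.83/14.37 + 0.17/9.905 = 0.057759 + 0.017163 = 0.074922
R_eff = 1/U_eff = 13.347 ft²·°F·h/BTU

13.35 ft²·°F·h/BTU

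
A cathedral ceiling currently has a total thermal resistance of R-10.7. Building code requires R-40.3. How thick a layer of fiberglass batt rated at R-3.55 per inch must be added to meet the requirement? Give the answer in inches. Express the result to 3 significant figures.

8.34 in

ΔR = 40.3 − 10.7 = 29.6 ft²·°F·h/BTU
L = ΔR / (R/in) = 29.6/3.55 = 8.338 in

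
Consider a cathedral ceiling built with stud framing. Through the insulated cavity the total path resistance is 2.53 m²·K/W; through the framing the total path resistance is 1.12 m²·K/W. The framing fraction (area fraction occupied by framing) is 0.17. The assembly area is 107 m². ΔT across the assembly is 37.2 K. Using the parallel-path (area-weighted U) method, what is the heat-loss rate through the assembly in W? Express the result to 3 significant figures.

U_eff = 0.83/2.53 + 0.17/1.12 = 0.3281 + 0.1518 = 0.4798
R_eff = 1/U_eff = 2.084 m²·K/W
Q = 107 × 37.2 / 2.084 = 1910 W

1910 W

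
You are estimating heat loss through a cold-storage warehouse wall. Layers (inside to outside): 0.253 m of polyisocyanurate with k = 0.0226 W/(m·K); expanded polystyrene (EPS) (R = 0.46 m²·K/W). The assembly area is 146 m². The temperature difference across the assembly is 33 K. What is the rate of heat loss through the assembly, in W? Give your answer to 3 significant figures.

413 W

0.253/0.0226 = 11.19
R_total = 11.19 + 0.46 = 11.65 m²·K/W
Q = A·ΔT/R = 146 × 33 / 11.65 = 413.4 W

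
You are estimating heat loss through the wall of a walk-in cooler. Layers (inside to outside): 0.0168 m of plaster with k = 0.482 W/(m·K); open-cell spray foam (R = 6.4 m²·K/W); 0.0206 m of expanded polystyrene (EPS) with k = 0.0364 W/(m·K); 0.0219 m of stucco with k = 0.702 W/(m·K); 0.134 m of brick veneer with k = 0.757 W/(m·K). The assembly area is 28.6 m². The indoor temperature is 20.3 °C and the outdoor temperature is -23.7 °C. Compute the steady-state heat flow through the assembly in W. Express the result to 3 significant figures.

175 W

0.0168/0.482 = 0.03485
0.0206/0.0364 = 0.5659
0.0219/0.702 = 0.0312
0.134/0.757 = 0.177
R_total = 0.03485 + 6.4 + 0.5659 + 0.0312 + 0.177 = 7.209 m²·K/W
Q = A·ΔT/R = 28.6 × (20.3 − (-23.7)) / 7.209 = 174.6 W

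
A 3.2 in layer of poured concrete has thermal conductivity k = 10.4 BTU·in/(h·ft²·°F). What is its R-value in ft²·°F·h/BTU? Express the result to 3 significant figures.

0.308 ft²·°F·h/BTU

R = L/k = 3.2/10.4 = 0.3077 ft²·°F·h/BTU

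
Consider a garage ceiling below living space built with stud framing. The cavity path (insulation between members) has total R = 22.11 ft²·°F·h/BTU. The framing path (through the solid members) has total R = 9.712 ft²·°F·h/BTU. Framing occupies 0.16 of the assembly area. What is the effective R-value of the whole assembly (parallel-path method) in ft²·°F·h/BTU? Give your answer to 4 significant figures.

U_eff = 0.84/22.11 + 0.16/9.712 = 0.037992 + 0.016474 = 0.054466
R_eff = 1/U_eff = 18.36 ft²·°F·h/BTU

18.36 ft²·°F·h/BTU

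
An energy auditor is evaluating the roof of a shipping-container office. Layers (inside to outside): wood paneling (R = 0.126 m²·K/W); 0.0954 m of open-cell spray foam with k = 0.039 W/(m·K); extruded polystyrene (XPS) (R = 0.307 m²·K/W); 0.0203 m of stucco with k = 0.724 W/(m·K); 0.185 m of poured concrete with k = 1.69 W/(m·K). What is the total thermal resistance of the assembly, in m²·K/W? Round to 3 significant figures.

0.0954/0.039 = 2.446
0.0203/0.724 = 0.02804
0.185/1.69 = 0.1095
R_total = 0.126 + 2.446 + 0.307 + 0.02804 + 0.1095 = 3.017 m²·K/W

3.02 m²·K/W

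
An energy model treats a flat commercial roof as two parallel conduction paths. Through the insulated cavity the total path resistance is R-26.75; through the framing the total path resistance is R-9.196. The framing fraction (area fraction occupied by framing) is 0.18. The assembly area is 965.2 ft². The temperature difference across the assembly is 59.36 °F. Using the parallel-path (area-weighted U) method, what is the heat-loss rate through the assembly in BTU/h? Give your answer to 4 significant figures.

2878 BTU/h

U_eff = 0.82/26.75 + 0.18/9.196 = 0.030654 + 0.019574 = 0.050228
R_eff = 1/U_eff = 19.909 ft²·°F·h/BTU
Q = 965.2 × 59.36 / 19.909 = 2877.8 BTU/h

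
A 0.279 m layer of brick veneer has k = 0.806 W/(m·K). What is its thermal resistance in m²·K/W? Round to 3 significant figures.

R = L/k = 0.279/0.806 = 0.3462 m²·K/W

0.346 m²·K/W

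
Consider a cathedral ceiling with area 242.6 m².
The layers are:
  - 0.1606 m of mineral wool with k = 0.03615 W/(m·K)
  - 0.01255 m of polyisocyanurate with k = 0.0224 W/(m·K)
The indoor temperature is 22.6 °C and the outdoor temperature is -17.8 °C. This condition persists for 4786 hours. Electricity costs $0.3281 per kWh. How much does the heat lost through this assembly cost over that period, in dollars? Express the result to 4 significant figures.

3076 dollars

0.1606/0.03615 = 4.4426
0.01255/0.0224 = 0.56027
R_total = 4.4426 + 0.56027 = 5.0029 m²·K/W
Q = 242.6 × (22.6 − (-17.8)) / 5.0029 = 1959.1 W
E = 1959.1 W × 4786 h / 1000 = 9376.2 kWh
Cost = 9376.2 × 0.3281 = $3076.3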